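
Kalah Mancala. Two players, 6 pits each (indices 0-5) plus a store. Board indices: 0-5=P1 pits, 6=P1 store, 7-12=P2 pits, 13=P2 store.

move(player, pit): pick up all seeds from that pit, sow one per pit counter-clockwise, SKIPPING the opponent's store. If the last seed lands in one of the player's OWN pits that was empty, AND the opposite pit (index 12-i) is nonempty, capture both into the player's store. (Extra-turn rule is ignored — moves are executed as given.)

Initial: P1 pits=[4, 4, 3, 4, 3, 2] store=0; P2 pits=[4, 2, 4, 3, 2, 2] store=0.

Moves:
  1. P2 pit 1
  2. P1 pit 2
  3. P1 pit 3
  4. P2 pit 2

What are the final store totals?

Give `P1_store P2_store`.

Move 1: P2 pit1 -> P1=[4,4,3,4,3,2](0) P2=[4,0,5,4,2,2](0)
Move 2: P1 pit2 -> P1=[4,4,0,5,4,3](0) P2=[4,0,5,4,2,2](0)
Move 3: P1 pit3 -> P1=[4,4,0,0,5,4](1) P2=[5,1,5,4,2,2](0)
Move 4: P2 pit2 -> P1=[5,4,0,0,5,4](1) P2=[5,1,0,5,3,3](1)

Answer: 1 1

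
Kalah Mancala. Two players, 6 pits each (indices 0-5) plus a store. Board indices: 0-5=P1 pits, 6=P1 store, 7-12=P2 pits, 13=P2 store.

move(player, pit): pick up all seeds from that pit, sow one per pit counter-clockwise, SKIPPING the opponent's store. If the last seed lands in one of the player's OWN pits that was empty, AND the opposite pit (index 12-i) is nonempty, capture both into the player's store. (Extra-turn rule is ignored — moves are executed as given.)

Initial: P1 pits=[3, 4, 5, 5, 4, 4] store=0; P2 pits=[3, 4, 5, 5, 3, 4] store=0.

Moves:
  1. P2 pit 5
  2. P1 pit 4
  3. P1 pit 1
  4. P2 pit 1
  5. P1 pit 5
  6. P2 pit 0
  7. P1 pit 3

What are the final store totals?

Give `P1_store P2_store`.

Answer: 4 2

Derivation:
Move 1: P2 pit5 -> P1=[4,5,6,5,4,4](0) P2=[3,4,5,5,3,0](1)
Move 2: P1 pit4 -> P1=[4,5,6,5,0,5](1) P2=[4,5,5,5,3,0](1)
Move 3: P1 pit1 -> P1=[4,0,7,6,1,6](2) P2=[4,5,5,5,3,0](1)
Move 4: P2 pit1 -> P1=[4,0,7,6,1,6](2) P2=[4,0,6,6,4,1](2)
Move 5: P1 pit5 -> P1=[4,0,7,6,1,0](3) P2=[5,1,7,7,5,1](2)
Move 6: P2 pit0 -> P1=[4,0,7,6,1,0](3) P2=[0,2,8,8,6,2](2)
Move 7: P1 pit3 -> P1=[4,0,7,0,2,1](4) P2=[1,3,9,8,6,2](2)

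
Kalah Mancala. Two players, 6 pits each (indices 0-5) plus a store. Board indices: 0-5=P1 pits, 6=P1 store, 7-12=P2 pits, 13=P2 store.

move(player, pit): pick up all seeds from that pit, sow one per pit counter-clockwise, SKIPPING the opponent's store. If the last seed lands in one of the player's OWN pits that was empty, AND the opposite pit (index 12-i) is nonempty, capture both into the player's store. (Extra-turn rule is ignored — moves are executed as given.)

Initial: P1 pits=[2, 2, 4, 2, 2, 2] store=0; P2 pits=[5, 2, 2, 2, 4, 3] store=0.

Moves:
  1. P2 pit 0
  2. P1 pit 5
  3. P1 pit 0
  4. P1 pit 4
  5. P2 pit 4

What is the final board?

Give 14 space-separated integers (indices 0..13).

Move 1: P2 pit0 -> P1=[2,2,4,2,2,2](0) P2=[0,3,3,3,5,4](0)
Move 2: P1 pit5 -> P1=[2,2,4,2,2,0](1) P2=[1,3,3,3,5,4](0)
Move 3: P1 pit0 -> P1=[0,3,5,2,2,0](1) P2=[1,3,3,3,5,4](0)
Move 4: P1 pit4 -> P1=[0,3,5,2,0,1](2) P2=[1,3,3,3,5,4](0)
Move 5: P2 pit4 -> P1=[1,4,6,2,0,1](2) P2=[1,3,3,3,0,5](1)

Answer: 1 4 6 2 0 1 2 1 3 3 3 0 5 1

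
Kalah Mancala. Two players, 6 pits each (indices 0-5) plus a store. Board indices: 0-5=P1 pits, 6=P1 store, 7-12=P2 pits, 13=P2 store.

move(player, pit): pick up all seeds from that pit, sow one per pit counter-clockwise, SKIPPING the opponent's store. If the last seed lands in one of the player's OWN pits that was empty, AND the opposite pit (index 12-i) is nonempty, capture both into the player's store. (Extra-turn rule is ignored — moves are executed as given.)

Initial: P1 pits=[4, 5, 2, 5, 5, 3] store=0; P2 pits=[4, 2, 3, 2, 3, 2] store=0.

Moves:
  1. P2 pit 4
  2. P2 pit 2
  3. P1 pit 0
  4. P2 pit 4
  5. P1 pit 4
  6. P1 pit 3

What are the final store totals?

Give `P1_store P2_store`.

Answer: 2 1

Derivation:
Move 1: P2 pit4 -> P1=[5,5,2,5,5,3](0) P2=[4,2,3,2,0,3](1)
Move 2: P2 pit2 -> P1=[5,5,2,5,5,3](0) P2=[4,2,0,3,1,4](1)
Move 3: P1 pit0 -> P1=[0,6,3,6,6,4](0) P2=[4,2,0,3,1,4](1)
Move 4: P2 pit4 -> P1=[0,6,3,6,6,4](0) P2=[4,2,0,3,0,5](1)
Move 5: P1 pit4 -> P1=[0,6,3,6,0,5](1) P2=[5,3,1,4,0,5](1)
Move 6: P1 pit3 -> P1=[0,6,3,0,1,6](2) P2=[6,4,2,4,0,5](1)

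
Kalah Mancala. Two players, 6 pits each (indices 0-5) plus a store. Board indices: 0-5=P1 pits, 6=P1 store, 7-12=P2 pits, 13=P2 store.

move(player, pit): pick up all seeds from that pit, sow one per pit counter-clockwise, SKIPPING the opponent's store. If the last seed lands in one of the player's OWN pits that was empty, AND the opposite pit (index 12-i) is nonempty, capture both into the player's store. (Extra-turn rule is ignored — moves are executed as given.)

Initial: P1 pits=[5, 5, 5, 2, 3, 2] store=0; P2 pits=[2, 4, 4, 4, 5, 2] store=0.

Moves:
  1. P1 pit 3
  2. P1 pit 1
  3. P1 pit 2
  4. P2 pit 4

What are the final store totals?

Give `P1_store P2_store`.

Answer: 2 1

Derivation:
Move 1: P1 pit3 -> P1=[5,5,5,0,4,3](0) P2=[2,4,4,4,5,2](0)
Move 2: P1 pit1 -> P1=[5,0,6,1,5,4](1) P2=[2,4,4,4,5,2](0)
Move 3: P1 pit2 -> P1=[5,0,0,2,6,5](2) P2=[3,5,4,4,5,2](0)
Move 4: P2 pit4 -> P1=[6,1,1,2,6,5](2) P2=[3,5,4,4,0,3](1)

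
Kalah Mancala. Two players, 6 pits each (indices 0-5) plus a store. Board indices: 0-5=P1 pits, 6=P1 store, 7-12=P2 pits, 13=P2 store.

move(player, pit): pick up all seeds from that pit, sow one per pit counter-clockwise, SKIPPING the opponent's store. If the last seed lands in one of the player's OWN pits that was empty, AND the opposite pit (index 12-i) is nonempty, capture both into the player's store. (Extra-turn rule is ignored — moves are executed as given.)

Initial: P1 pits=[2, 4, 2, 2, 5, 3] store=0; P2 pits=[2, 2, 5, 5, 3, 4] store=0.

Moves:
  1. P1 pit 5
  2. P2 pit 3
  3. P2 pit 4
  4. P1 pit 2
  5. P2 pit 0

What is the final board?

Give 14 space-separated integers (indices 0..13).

Answer: 4 6 0 3 6 0 1 0 4 6 1 0 6 2

Derivation:
Move 1: P1 pit5 -> P1=[2,4,2,2,5,0](1) P2=[3,3,5,5,3,4](0)
Move 2: P2 pit3 -> P1=[3,5,2,2,5,0](1) P2=[3,3,5,0,4,5](1)
Move 3: P2 pit4 -> P1=[4,6,2,2,5,0](1) P2=[3,3,5,0,0,6](2)
Move 4: P1 pit2 -> P1=[4,6,0,3,6,0](1) P2=[3,3,5,0,0,6](2)
Move 5: P2 pit0 -> P1=[4,6,0,3,6,0](1) P2=[0,4,6,1,0,6](2)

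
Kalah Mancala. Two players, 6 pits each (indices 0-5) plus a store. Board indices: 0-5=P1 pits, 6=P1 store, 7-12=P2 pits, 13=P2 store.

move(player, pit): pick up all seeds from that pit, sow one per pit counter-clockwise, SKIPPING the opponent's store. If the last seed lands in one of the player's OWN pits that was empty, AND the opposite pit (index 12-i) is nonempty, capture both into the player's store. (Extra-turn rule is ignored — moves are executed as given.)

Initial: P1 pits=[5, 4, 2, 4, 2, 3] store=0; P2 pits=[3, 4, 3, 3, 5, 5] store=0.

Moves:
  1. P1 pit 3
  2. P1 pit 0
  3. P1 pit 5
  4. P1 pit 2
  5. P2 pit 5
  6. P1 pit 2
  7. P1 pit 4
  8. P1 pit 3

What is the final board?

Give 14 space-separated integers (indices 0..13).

Answer: 1 6 0 0 1 2 10 2 6 5 4 5 0 1

Derivation:
Move 1: P1 pit3 -> P1=[5,4,2,0,3,4](1) P2=[4,4,3,3,5,5](0)
Move 2: P1 pit0 -> P1=[0,5,3,1,4,5](1) P2=[4,4,3,3,5,5](0)
Move 3: P1 pit5 -> P1=[0,5,3,1,4,0](2) P2=[5,5,4,4,5,5](0)
Move 4: P1 pit2 -> P1=[0,5,0,2,5,0](8) P2=[0,5,4,4,5,5](0)
Move 5: P2 pit5 -> P1=[1,6,1,3,5,0](8) P2=[0,5,4,4,5,0](1)
Move 6: P1 pit2 -> P1=[1,6,0,4,5,0](8) P2=[0,5,4,4,5,0](1)
Move 7: P1 pit4 -> P1=[1,6,0,4,0,1](9) P2=[1,6,5,4,5,0](1)
Move 8: P1 pit3 -> P1=[1,6,0,0,1,2](10) P2=[2,6,5,4,5,0](1)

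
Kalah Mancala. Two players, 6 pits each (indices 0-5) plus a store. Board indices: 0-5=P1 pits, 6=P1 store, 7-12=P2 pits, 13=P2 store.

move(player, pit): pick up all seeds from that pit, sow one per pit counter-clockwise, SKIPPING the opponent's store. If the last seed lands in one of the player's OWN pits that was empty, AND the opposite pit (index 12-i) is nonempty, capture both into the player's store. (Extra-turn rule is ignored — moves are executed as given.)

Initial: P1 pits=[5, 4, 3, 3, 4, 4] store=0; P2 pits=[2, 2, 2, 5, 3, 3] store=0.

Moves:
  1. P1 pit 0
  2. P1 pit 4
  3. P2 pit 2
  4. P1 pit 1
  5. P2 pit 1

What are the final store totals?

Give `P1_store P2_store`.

Answer: 2 0

Derivation:
Move 1: P1 pit0 -> P1=[0,5,4,4,5,5](0) P2=[2,2,2,5,3,3](0)
Move 2: P1 pit4 -> P1=[0,5,4,4,0,6](1) P2=[3,3,3,5,3,3](0)
Move 3: P2 pit2 -> P1=[0,5,4,4,0,6](1) P2=[3,3,0,6,4,4](0)
Move 4: P1 pit1 -> P1=[0,0,5,5,1,7](2) P2=[3,3,0,6,4,4](0)
Move 5: P2 pit1 -> P1=[0,0,5,5,1,7](2) P2=[3,0,1,7,5,4](0)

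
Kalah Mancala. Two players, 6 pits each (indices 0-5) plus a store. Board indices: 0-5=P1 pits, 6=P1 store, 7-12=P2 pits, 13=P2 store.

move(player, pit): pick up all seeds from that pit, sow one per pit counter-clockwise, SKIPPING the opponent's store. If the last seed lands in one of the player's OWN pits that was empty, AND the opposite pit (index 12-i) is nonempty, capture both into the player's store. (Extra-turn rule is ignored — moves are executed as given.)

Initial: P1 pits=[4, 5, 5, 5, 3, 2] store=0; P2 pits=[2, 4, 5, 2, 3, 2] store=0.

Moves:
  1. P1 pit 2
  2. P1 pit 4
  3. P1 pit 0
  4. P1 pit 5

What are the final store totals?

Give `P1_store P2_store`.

Move 1: P1 pit2 -> P1=[4,5,0,6,4,3](1) P2=[3,4,5,2,3,2](0)
Move 2: P1 pit4 -> P1=[4,5,0,6,0,4](2) P2=[4,5,5,2,3,2](0)
Move 3: P1 pit0 -> P1=[0,6,1,7,0,4](8) P2=[4,0,5,2,3,2](0)
Move 4: P1 pit5 -> P1=[0,6,1,7,0,0](9) P2=[5,1,6,2,3,2](0)

Answer: 9 0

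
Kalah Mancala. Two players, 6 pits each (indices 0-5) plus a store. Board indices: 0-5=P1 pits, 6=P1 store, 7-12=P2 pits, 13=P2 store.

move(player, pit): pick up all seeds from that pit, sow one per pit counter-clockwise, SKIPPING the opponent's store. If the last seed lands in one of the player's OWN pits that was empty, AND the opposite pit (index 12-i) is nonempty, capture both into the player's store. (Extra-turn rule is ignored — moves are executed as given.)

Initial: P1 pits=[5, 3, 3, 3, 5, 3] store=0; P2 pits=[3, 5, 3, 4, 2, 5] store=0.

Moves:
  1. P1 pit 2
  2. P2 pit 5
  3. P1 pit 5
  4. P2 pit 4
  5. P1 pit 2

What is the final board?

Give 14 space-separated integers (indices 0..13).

Answer: 6 4 0 6 6 0 1 4 6 4 4 0 1 2

Derivation:
Move 1: P1 pit2 -> P1=[5,3,0,4,6,4](0) P2=[3,5,3,4,2,5](0)
Move 2: P2 pit5 -> P1=[6,4,1,5,6,4](0) P2=[3,5,3,4,2,0](1)
Move 3: P1 pit5 -> P1=[6,4,1,5,6,0](1) P2=[4,6,4,4,2,0](1)
Move 4: P2 pit4 -> P1=[6,4,1,5,6,0](1) P2=[4,6,4,4,0,1](2)
Move 5: P1 pit2 -> P1=[6,4,0,6,6,0](1) P2=[4,6,4,4,0,1](2)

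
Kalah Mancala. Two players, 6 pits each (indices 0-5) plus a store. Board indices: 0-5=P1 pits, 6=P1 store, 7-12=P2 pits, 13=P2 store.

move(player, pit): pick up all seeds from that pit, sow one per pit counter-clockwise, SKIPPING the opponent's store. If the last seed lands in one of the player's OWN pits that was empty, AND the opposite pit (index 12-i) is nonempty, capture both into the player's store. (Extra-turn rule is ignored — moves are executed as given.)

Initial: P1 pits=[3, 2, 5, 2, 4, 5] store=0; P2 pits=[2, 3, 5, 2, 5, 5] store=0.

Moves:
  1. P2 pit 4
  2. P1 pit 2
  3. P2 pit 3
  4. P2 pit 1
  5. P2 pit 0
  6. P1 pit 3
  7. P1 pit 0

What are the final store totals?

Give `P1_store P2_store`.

Answer: 2 1

Derivation:
Move 1: P2 pit4 -> P1=[4,3,6,2,4,5](0) P2=[2,3,5,2,0,6](1)
Move 2: P1 pit2 -> P1=[4,3,0,3,5,6](1) P2=[3,4,5,2,0,6](1)
Move 3: P2 pit3 -> P1=[4,3,0,3,5,6](1) P2=[3,4,5,0,1,7](1)
Move 4: P2 pit1 -> P1=[4,3,0,3,5,6](1) P2=[3,0,6,1,2,8](1)
Move 5: P2 pit0 -> P1=[4,3,0,3,5,6](1) P2=[0,1,7,2,2,8](1)
Move 6: P1 pit3 -> P1=[4,3,0,0,6,7](2) P2=[0,1,7,2,2,8](1)
Move 7: P1 pit0 -> P1=[0,4,1,1,7,7](2) P2=[0,1,7,2,2,8](1)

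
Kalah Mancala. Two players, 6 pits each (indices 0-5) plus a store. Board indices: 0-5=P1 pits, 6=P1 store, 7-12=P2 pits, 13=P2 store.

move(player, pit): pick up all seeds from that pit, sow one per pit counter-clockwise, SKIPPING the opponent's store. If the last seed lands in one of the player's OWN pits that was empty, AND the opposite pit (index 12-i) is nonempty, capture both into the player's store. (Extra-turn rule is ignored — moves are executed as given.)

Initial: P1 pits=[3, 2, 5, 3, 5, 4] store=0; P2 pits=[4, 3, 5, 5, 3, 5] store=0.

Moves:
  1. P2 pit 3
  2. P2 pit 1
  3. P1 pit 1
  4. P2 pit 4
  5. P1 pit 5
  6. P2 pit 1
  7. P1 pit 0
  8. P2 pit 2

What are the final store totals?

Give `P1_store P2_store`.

Move 1: P2 pit3 -> P1=[4,3,5,3,5,4](0) P2=[4,3,5,0,4,6](1)
Move 2: P2 pit1 -> P1=[4,3,5,3,5,4](0) P2=[4,0,6,1,5,6](1)
Move 3: P1 pit1 -> P1=[4,0,6,4,6,4](0) P2=[4,0,6,1,5,6](1)
Move 4: P2 pit4 -> P1=[5,1,7,4,6,4](0) P2=[4,0,6,1,0,7](2)
Move 5: P1 pit5 -> P1=[5,1,7,4,6,0](1) P2=[5,1,7,1,0,7](2)
Move 6: P2 pit1 -> P1=[5,1,7,4,6,0](1) P2=[5,0,8,1,0,7](2)
Move 7: P1 pit0 -> P1=[0,2,8,5,7,0](7) P2=[0,0,8,1,0,7](2)
Move 8: P2 pit2 -> P1=[1,3,9,6,7,0](7) P2=[0,0,0,2,1,8](3)

Answer: 7 3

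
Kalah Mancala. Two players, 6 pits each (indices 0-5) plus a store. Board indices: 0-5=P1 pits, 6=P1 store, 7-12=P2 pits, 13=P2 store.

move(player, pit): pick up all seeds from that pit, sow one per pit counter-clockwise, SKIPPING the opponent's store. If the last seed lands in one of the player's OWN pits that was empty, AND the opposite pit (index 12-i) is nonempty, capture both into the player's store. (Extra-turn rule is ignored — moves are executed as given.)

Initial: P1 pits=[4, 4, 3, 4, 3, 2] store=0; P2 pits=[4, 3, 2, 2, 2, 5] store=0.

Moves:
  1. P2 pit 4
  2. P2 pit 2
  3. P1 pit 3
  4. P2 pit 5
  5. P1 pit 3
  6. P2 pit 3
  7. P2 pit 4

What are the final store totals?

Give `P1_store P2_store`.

Move 1: P2 pit4 -> P1=[4,4,3,4,3,2](0) P2=[4,3,2,2,0,6](1)
Move 2: P2 pit2 -> P1=[4,0,3,4,3,2](0) P2=[4,3,0,3,0,6](6)
Move 3: P1 pit3 -> P1=[4,0,3,0,4,3](1) P2=[5,3,0,3,0,6](6)
Move 4: P2 pit5 -> P1=[5,1,4,1,5,3](1) P2=[5,3,0,3,0,0](7)
Move 5: P1 pit3 -> P1=[5,1,4,0,6,3](1) P2=[5,3,0,3,0,0](7)
Move 6: P2 pit3 -> P1=[5,1,4,0,6,3](1) P2=[5,3,0,0,1,1](8)
Move 7: P2 pit4 -> P1=[5,1,4,0,6,3](1) P2=[5,3,0,0,0,2](8)

Answer: 1 8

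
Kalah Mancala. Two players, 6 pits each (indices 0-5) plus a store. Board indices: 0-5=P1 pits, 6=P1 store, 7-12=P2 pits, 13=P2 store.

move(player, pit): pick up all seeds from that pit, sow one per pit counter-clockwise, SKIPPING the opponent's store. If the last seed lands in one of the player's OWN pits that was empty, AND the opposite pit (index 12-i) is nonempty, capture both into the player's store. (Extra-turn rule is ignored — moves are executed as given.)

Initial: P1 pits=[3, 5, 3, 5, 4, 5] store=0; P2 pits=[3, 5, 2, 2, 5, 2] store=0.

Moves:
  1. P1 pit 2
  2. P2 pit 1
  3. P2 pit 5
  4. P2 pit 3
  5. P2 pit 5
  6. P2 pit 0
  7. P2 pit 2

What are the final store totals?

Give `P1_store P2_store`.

Answer: 0 5

Derivation:
Move 1: P1 pit2 -> P1=[3,5,0,6,5,6](0) P2=[3,5,2,2,5,2](0)
Move 2: P2 pit1 -> P1=[3,5,0,6,5,6](0) P2=[3,0,3,3,6,3](1)
Move 3: P2 pit5 -> P1=[4,6,0,6,5,6](0) P2=[3,0,3,3,6,0](2)
Move 4: P2 pit3 -> P1=[4,6,0,6,5,6](0) P2=[3,0,3,0,7,1](3)
Move 5: P2 pit5 -> P1=[4,6,0,6,5,6](0) P2=[3,0,3,0,7,0](4)
Move 6: P2 pit0 -> P1=[4,6,0,6,5,6](0) P2=[0,1,4,1,7,0](4)
Move 7: P2 pit2 -> P1=[4,6,0,6,5,6](0) P2=[0,1,0,2,8,1](5)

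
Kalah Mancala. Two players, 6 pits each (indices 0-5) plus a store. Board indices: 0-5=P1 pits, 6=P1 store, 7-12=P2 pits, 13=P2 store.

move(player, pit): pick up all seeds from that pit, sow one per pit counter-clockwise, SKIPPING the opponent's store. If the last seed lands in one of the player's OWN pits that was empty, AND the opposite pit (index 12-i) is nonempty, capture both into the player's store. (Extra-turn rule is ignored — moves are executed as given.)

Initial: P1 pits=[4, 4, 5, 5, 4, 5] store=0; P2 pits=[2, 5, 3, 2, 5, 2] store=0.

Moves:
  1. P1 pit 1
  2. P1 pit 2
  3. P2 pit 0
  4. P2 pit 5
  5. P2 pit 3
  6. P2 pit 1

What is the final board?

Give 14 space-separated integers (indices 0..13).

Answer: 6 1 0 7 6 7 1 0 0 5 1 7 2 3

Derivation:
Move 1: P1 pit1 -> P1=[4,0,6,6,5,6](0) P2=[2,5,3,2,5,2](0)
Move 2: P1 pit2 -> P1=[4,0,0,7,6,7](1) P2=[3,6,3,2,5,2](0)
Move 3: P2 pit0 -> P1=[4,0,0,7,6,7](1) P2=[0,7,4,3,5,2](0)
Move 4: P2 pit5 -> P1=[5,0,0,7,6,7](1) P2=[0,7,4,3,5,0](1)
Move 5: P2 pit3 -> P1=[5,0,0,7,6,7](1) P2=[0,7,4,0,6,1](2)
Move 6: P2 pit1 -> P1=[6,1,0,7,6,7](1) P2=[0,0,5,1,7,2](3)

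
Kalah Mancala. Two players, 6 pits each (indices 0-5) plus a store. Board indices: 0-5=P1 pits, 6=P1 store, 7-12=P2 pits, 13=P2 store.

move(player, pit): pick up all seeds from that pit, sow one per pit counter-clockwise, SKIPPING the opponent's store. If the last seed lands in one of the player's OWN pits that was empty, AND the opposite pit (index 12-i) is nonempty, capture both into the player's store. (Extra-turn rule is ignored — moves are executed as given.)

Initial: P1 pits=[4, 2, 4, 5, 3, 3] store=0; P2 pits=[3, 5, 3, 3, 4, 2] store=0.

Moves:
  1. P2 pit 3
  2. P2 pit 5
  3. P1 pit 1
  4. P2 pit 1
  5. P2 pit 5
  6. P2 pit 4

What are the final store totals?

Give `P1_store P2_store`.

Move 1: P2 pit3 -> P1=[4,2,4,5,3,3](0) P2=[3,5,3,0,5,3](1)
Move 2: P2 pit5 -> P1=[5,3,4,5,3,3](0) P2=[3,5,3,0,5,0](2)
Move 3: P1 pit1 -> P1=[5,0,5,6,4,3](0) P2=[3,5,3,0,5,0](2)
Move 4: P2 pit1 -> P1=[5,0,5,6,4,3](0) P2=[3,0,4,1,6,1](3)
Move 5: P2 pit5 -> P1=[5,0,5,6,4,3](0) P2=[3,0,4,1,6,0](4)
Move 6: P2 pit4 -> P1=[6,1,6,7,4,3](0) P2=[3,0,4,1,0,1](5)

Answer: 0 5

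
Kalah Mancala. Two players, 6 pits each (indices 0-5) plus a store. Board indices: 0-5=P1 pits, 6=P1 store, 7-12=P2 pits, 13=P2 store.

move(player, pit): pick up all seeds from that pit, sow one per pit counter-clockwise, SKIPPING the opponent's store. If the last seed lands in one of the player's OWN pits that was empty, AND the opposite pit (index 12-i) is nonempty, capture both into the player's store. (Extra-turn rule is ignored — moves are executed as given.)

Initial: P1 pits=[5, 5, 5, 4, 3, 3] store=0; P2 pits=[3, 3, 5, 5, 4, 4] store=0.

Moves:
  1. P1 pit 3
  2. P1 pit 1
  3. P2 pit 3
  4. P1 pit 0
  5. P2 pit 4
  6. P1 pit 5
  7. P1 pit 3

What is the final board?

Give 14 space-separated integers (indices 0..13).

Answer: 1 3 8 0 7 0 10 0 4 6 1 1 6 2

Derivation:
Move 1: P1 pit3 -> P1=[5,5,5,0,4,4](1) P2=[4,3,5,5,4,4](0)
Move 2: P1 pit1 -> P1=[5,0,6,1,5,5](2) P2=[4,3,5,5,4,4](0)
Move 3: P2 pit3 -> P1=[6,1,6,1,5,5](2) P2=[4,3,5,0,5,5](1)
Move 4: P1 pit0 -> P1=[0,2,7,2,6,6](3) P2=[4,3,5,0,5,5](1)
Move 5: P2 pit4 -> P1=[1,3,8,2,6,6](3) P2=[4,3,5,0,0,6](2)
Move 6: P1 pit5 -> P1=[1,3,8,2,6,0](4) P2=[5,4,6,1,1,6](2)
Move 7: P1 pit3 -> P1=[1,3,8,0,7,0](10) P2=[0,4,6,1,1,6](2)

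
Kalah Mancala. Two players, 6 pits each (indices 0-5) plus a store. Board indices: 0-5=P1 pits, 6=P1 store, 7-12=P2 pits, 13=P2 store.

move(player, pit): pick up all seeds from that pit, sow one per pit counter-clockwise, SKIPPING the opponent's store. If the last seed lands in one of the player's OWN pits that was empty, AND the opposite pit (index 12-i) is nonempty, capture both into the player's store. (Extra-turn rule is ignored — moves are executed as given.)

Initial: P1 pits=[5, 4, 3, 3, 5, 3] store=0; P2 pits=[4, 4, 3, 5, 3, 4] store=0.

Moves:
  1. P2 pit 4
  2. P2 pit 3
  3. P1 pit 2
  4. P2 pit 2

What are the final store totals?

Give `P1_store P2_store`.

Answer: 0 2

Derivation:
Move 1: P2 pit4 -> P1=[6,4,3,3,5,3](0) P2=[4,4,3,5,0,5](1)
Move 2: P2 pit3 -> P1=[7,5,3,3,5,3](0) P2=[4,4,3,0,1,6](2)
Move 3: P1 pit2 -> P1=[7,5,0,4,6,4](0) P2=[4,4,3,0,1,6](2)
Move 4: P2 pit2 -> P1=[7,5,0,4,6,4](0) P2=[4,4,0,1,2,7](2)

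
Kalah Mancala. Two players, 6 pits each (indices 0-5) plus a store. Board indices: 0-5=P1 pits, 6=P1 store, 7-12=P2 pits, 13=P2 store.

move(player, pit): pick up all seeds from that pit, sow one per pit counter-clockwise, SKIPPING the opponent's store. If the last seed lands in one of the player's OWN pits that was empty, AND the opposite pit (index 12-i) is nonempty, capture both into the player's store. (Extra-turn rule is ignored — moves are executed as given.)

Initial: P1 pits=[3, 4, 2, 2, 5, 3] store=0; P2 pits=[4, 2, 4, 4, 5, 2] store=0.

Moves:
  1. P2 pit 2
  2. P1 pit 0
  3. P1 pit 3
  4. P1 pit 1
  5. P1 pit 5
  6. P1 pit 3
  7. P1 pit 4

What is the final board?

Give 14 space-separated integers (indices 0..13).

Move 1: P2 pit2 -> P1=[3,4,2,2,5,3](0) P2=[4,2,0,5,6,3](1)
Move 2: P1 pit0 -> P1=[0,5,3,3,5,3](0) P2=[4,2,0,5,6,3](1)
Move 3: P1 pit3 -> P1=[0,5,3,0,6,4](1) P2=[4,2,0,5,6,3](1)
Move 4: P1 pit1 -> P1=[0,0,4,1,7,5](2) P2=[4,2,0,5,6,3](1)
Move 5: P1 pit5 -> P1=[0,0,4,1,7,0](3) P2=[5,3,1,6,6,3](1)
Move 6: P1 pit3 -> P1=[0,0,4,0,8,0](3) P2=[5,3,1,6,6,3](1)
Move 7: P1 pit4 -> P1=[0,0,4,0,0,1](4) P2=[6,4,2,7,7,4](1)

Answer: 0 0 4 0 0 1 4 6 4 2 7 7 4 1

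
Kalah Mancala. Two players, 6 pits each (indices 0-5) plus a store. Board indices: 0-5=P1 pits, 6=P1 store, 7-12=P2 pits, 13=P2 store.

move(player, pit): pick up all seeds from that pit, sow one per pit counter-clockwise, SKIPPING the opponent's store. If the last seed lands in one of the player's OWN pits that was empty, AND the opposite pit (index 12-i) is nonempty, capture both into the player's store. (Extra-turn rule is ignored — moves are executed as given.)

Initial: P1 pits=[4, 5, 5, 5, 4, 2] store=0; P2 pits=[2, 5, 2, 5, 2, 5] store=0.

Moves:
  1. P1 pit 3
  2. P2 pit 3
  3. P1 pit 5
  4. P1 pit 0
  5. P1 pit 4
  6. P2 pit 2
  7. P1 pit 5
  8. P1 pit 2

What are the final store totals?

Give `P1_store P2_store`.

Move 1: P1 pit3 -> P1=[4,5,5,0,5,3](1) P2=[3,6,2,5,2,5](0)
Move 2: P2 pit3 -> P1=[5,6,5,0,5,3](1) P2=[3,6,2,0,3,6](1)
Move 3: P1 pit5 -> P1=[5,6,5,0,5,0](2) P2=[4,7,2,0,3,6](1)
Move 4: P1 pit0 -> P1=[0,7,6,1,6,0](7) P2=[0,7,2,0,3,6](1)
Move 5: P1 pit4 -> P1=[0,7,6,1,0,1](8) P2=[1,8,3,1,3,6](1)
Move 6: P2 pit2 -> P1=[0,7,6,1,0,1](8) P2=[1,8,0,2,4,7](1)
Move 7: P1 pit5 -> P1=[0,7,6,1,0,0](9) P2=[1,8,0,2,4,7](1)
Move 8: P1 pit2 -> P1=[0,7,0,2,1,1](10) P2=[2,9,0,2,4,7](1)

Answer: 10 1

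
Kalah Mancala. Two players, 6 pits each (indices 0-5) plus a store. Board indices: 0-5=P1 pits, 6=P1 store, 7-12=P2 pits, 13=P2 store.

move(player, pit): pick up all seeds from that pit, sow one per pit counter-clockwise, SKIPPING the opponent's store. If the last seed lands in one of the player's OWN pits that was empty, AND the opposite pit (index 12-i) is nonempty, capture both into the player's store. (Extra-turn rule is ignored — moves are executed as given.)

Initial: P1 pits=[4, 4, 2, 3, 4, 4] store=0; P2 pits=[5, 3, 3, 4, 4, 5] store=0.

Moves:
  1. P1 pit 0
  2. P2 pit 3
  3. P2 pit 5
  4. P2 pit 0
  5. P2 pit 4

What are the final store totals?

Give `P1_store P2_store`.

Answer: 0 6

Derivation:
Move 1: P1 pit0 -> P1=[0,5,3,4,5,4](0) P2=[5,3,3,4,4,5](0)
Move 2: P2 pit3 -> P1=[1,5,3,4,5,4](0) P2=[5,3,3,0,5,6](1)
Move 3: P2 pit5 -> P1=[2,6,4,5,6,4](0) P2=[5,3,3,0,5,0](2)
Move 4: P2 pit0 -> P1=[0,6,4,5,6,4](0) P2=[0,4,4,1,6,0](5)
Move 5: P2 pit4 -> P1=[1,7,5,6,6,4](0) P2=[0,4,4,1,0,1](6)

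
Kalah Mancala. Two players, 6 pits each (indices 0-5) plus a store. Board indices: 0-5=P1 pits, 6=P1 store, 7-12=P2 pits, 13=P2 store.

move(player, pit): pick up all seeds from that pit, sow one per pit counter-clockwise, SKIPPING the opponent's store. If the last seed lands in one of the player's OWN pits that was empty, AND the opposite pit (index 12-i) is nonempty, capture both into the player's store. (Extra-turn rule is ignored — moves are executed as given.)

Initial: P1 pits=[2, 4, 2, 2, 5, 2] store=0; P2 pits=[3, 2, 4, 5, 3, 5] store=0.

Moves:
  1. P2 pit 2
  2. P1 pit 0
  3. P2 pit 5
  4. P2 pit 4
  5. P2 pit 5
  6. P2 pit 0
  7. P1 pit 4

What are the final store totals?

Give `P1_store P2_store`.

Move 1: P2 pit2 -> P1=[2,4,2,2,5,2](0) P2=[3,2,0,6,4,6](1)
Move 2: P1 pit0 -> P1=[0,5,3,2,5,2](0) P2=[3,2,0,6,4,6](1)
Move 3: P2 pit5 -> P1=[1,6,4,3,6,2](0) P2=[3,2,0,6,4,0](2)
Move 4: P2 pit4 -> P1=[2,7,4,3,6,2](0) P2=[3,2,0,6,0,1](3)
Move 5: P2 pit5 -> P1=[2,7,4,3,6,2](0) P2=[3,2,0,6,0,0](4)
Move 6: P2 pit0 -> P1=[2,7,4,3,6,2](0) P2=[0,3,1,7,0,0](4)
Move 7: P1 pit4 -> P1=[2,7,4,3,0,3](1) P2=[1,4,2,8,0,0](4)

Answer: 1 4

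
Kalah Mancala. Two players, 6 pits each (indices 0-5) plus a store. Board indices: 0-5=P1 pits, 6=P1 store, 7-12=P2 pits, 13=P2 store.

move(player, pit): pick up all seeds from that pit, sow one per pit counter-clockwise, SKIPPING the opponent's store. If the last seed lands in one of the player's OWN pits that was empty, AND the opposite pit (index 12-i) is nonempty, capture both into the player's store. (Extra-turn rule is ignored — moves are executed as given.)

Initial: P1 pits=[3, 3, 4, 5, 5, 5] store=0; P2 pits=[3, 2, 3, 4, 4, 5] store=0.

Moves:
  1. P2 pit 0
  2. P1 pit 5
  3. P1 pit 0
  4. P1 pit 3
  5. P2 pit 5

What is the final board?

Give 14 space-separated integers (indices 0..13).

Move 1: P2 pit0 -> P1=[3,3,4,5,5,5](0) P2=[0,3,4,5,4,5](0)
Move 2: P1 pit5 -> P1=[3,3,4,5,5,0](1) P2=[1,4,5,6,4,5](0)
Move 3: P1 pit0 -> P1=[0,4,5,6,5,0](1) P2=[1,4,5,6,4,5](0)
Move 4: P1 pit3 -> P1=[0,4,5,0,6,1](2) P2=[2,5,6,6,4,5](0)
Move 5: P2 pit5 -> P1=[1,5,6,1,6,1](2) P2=[2,5,6,6,4,0](1)

Answer: 1 5 6 1 6 1 2 2 5 6 6 4 0 1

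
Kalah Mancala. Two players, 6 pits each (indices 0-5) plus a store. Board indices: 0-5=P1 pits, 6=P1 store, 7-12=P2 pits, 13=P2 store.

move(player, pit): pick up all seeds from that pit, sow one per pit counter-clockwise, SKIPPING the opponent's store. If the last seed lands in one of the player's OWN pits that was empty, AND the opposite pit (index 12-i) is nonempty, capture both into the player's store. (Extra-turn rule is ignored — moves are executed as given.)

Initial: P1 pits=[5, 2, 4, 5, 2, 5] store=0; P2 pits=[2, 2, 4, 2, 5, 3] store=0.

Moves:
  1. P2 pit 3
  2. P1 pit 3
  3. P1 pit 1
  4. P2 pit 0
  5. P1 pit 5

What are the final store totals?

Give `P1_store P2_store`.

Answer: 7 6

Derivation:
Move 1: P2 pit3 -> P1=[5,2,4,5,2,5](0) P2=[2,2,4,0,6,4](0)
Move 2: P1 pit3 -> P1=[5,2,4,0,3,6](1) P2=[3,3,4,0,6,4](0)
Move 3: P1 pit1 -> P1=[5,0,5,0,3,6](6) P2=[3,3,0,0,6,4](0)
Move 4: P2 pit0 -> P1=[5,0,0,0,3,6](6) P2=[0,4,1,0,6,4](6)
Move 5: P1 pit5 -> P1=[5,0,0,0,3,0](7) P2=[1,5,2,1,7,4](6)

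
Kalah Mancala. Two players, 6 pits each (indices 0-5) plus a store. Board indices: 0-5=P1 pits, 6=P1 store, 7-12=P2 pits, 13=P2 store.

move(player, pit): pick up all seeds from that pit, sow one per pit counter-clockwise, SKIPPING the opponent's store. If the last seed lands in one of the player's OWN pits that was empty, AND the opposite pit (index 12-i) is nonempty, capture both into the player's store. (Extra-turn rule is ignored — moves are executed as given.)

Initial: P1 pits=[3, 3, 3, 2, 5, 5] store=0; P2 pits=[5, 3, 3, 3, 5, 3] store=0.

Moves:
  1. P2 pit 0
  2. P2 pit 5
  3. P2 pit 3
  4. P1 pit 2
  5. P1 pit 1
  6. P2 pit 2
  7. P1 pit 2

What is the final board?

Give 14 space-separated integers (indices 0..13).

Answer: 5 0 0 5 7 7 1 0 4 0 1 8 2 3

Derivation:
Move 1: P2 pit0 -> P1=[3,3,3,2,5,5](0) P2=[0,4,4,4,6,4](0)
Move 2: P2 pit5 -> P1=[4,4,4,2,5,5](0) P2=[0,4,4,4,6,0](1)
Move 3: P2 pit3 -> P1=[5,4,4,2,5,5](0) P2=[0,4,4,0,7,1](2)
Move 4: P1 pit2 -> P1=[5,4,0,3,6,6](1) P2=[0,4,4,0,7,1](2)
Move 5: P1 pit1 -> P1=[5,0,1,4,7,7](1) P2=[0,4,4,0,7,1](2)
Move 6: P2 pit2 -> P1=[5,0,1,4,7,7](1) P2=[0,4,0,1,8,2](3)
Move 7: P1 pit2 -> P1=[5,0,0,5,7,7](1) P2=[0,4,0,1,8,2](3)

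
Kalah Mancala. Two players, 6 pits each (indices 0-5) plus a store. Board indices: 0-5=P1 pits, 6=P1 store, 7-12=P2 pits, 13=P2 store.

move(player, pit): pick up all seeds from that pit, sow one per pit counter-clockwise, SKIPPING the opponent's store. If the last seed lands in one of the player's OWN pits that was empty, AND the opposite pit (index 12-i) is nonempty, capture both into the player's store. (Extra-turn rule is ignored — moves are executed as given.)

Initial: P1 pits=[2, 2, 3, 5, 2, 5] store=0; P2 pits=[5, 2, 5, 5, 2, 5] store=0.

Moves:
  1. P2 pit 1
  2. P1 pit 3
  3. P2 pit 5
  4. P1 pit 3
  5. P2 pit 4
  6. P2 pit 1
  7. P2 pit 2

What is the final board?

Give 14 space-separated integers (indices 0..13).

Move 1: P2 pit1 -> P1=[2,2,3,5,2,5](0) P2=[5,0,6,6,2,5](0)
Move 2: P1 pit3 -> P1=[2,2,3,0,3,6](1) P2=[6,1,6,6,2,5](0)
Move 3: P2 pit5 -> P1=[3,3,4,1,3,6](1) P2=[6,1,6,6,2,0](1)
Move 4: P1 pit3 -> P1=[3,3,4,0,4,6](1) P2=[6,1,6,6,2,0](1)
Move 5: P2 pit4 -> P1=[3,3,4,0,4,6](1) P2=[6,1,6,6,0,1](2)
Move 6: P2 pit1 -> P1=[3,3,4,0,4,6](1) P2=[6,0,7,6,0,1](2)
Move 7: P2 pit2 -> P1=[4,4,5,0,4,6](1) P2=[6,0,0,7,1,2](3)

Answer: 4 4 5 0 4 6 1 6 0 0 7 1 2 3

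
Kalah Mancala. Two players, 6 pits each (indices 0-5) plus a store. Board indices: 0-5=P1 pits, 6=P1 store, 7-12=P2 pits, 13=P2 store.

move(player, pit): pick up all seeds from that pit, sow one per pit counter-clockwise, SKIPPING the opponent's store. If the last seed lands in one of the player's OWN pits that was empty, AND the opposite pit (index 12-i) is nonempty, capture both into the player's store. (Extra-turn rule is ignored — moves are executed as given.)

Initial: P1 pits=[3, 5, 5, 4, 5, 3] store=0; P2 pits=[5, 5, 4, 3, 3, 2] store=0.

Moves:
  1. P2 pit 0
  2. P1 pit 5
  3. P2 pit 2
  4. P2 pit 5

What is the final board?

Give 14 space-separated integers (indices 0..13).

Move 1: P2 pit0 -> P1=[3,5,5,4,5,3](0) P2=[0,6,5,4,4,3](0)
Move 2: P1 pit5 -> P1=[3,5,5,4,5,0](1) P2=[1,7,5,4,4,3](0)
Move 3: P2 pit2 -> P1=[4,5,5,4,5,0](1) P2=[1,7,0,5,5,4](1)
Move 4: P2 pit5 -> P1=[5,6,6,4,5,0](1) P2=[1,7,0,5,5,0](2)

Answer: 5 6 6 4 5 0 1 1 7 0 5 5 0 2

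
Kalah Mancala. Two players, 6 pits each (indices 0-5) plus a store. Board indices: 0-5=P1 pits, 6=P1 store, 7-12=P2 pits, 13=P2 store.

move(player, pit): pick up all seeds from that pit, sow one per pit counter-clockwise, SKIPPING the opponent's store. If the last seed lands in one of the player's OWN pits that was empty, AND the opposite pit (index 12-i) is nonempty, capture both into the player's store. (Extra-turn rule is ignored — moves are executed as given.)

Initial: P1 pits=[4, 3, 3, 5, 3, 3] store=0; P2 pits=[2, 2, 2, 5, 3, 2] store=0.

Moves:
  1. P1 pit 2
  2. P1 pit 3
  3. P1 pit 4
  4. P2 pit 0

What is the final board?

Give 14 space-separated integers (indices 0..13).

Move 1: P1 pit2 -> P1=[4,3,0,6,4,4](0) P2=[2,2,2,5,3,2](0)
Move 2: P1 pit3 -> P1=[4,3,0,0,5,5](1) P2=[3,3,3,5,3,2](0)
Move 3: P1 pit4 -> P1=[4,3,0,0,0,6](2) P2=[4,4,4,5,3,2](0)
Move 4: P2 pit0 -> P1=[4,3,0,0,0,6](2) P2=[0,5,5,6,4,2](0)

Answer: 4 3 0 0 0 6 2 0 5 5 6 4 2 0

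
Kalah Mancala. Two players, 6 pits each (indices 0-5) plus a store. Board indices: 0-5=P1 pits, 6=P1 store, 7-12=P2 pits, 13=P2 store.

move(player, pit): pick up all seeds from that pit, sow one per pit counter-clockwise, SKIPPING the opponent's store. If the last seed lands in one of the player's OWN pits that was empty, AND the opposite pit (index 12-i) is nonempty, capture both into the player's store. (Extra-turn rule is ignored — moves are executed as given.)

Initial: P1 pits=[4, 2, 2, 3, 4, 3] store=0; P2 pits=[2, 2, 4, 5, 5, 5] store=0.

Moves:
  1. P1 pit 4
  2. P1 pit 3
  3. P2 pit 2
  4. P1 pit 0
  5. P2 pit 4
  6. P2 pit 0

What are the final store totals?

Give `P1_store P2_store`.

Answer: 2 2

Derivation:
Move 1: P1 pit4 -> P1=[4,2,2,3,0,4](1) P2=[3,3,4,5,5,5](0)
Move 2: P1 pit3 -> P1=[4,2,2,0,1,5](2) P2=[3,3,4,5,5,5](0)
Move 3: P2 pit2 -> P1=[4,2,2,0,1,5](2) P2=[3,3,0,6,6,6](1)
Move 4: P1 pit0 -> P1=[0,3,3,1,2,5](2) P2=[3,3,0,6,6,6](1)
Move 5: P2 pit4 -> P1=[1,4,4,2,2,5](2) P2=[3,3,0,6,0,7](2)
Move 6: P2 pit0 -> P1=[1,4,4,2,2,5](2) P2=[0,4,1,7,0,7](2)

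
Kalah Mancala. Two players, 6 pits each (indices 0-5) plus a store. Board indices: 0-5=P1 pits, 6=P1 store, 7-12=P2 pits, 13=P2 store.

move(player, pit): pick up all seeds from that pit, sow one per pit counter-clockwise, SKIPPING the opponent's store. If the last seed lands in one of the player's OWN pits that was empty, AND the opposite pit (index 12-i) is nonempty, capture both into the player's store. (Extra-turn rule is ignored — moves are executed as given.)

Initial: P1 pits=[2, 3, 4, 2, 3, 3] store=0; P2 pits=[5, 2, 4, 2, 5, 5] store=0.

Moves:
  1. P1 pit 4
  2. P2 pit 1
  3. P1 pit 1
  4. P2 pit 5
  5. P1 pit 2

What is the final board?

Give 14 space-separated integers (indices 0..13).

Answer: 3 1 0 5 2 5 2 7 1 5 3 5 0 1

Derivation:
Move 1: P1 pit4 -> P1=[2,3,4,2,0,4](1) P2=[6,2,4,2,5,5](0)
Move 2: P2 pit1 -> P1=[2,3,4,2,0,4](1) P2=[6,0,5,3,5,5](0)
Move 3: P1 pit1 -> P1=[2,0,5,3,1,4](1) P2=[6,0,5,3,5,5](0)
Move 4: P2 pit5 -> P1=[3,1,6,4,1,4](1) P2=[6,0,5,3,5,0](1)
Move 5: P1 pit2 -> P1=[3,1,0,5,2,5](2) P2=[7,1,5,3,5,0](1)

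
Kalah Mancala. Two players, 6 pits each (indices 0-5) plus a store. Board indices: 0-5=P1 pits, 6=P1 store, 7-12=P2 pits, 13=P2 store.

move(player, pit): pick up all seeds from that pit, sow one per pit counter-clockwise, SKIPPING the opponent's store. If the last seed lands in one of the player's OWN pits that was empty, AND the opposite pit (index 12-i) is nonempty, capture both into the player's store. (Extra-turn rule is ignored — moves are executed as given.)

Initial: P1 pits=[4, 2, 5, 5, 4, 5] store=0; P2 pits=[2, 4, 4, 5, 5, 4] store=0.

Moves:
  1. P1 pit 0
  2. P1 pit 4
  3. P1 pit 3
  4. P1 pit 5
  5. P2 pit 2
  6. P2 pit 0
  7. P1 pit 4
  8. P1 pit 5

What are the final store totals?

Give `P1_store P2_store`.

Move 1: P1 pit0 -> P1=[0,3,6,6,5,5](0) P2=[2,4,4,5,5,4](0)
Move 2: P1 pit4 -> P1=[0,3,6,6,0,6](1) P2=[3,5,5,5,5,4](0)
Move 3: P1 pit3 -> P1=[0,3,6,0,1,7](2) P2=[4,6,6,5,5,4](0)
Move 4: P1 pit5 -> P1=[0,3,6,0,1,0](3) P2=[5,7,7,6,6,5](0)
Move 5: P2 pit2 -> P1=[1,4,7,0,1,0](3) P2=[5,7,0,7,7,6](1)
Move 6: P2 pit0 -> P1=[1,4,7,0,1,0](3) P2=[0,8,1,8,8,7](1)
Move 7: P1 pit4 -> P1=[1,4,7,0,0,1](3) P2=[0,8,1,8,8,7](1)
Move 8: P1 pit5 -> P1=[1,4,7,0,0,0](4) P2=[0,8,1,8,8,7](1)

Answer: 4 1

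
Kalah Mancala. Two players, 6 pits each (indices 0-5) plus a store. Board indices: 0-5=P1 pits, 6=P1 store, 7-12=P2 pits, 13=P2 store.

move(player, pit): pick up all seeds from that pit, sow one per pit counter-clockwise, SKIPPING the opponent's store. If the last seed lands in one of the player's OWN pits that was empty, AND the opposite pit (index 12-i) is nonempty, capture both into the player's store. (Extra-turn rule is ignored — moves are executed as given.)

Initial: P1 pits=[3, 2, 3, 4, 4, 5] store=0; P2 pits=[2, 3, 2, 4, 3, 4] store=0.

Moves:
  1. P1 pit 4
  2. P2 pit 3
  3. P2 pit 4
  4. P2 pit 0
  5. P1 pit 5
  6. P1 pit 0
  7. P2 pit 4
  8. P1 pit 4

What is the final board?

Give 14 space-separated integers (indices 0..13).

Answer: 0 4 1 5 0 1 4 0 6 4 1 0 7 6

Derivation:
Move 1: P1 pit4 -> P1=[3,2,3,4,0,6](1) P2=[3,4,2,4,3,4](0)
Move 2: P2 pit3 -> P1=[4,2,3,4,0,6](1) P2=[3,4,2,0,4,5](1)
Move 3: P2 pit4 -> P1=[5,3,3,4,0,6](1) P2=[3,4,2,0,0,6](2)
Move 4: P2 pit0 -> P1=[5,3,0,4,0,6](1) P2=[0,5,3,0,0,6](6)
Move 5: P1 pit5 -> P1=[5,3,0,4,0,0](2) P2=[1,6,4,1,1,6](6)
Move 6: P1 pit0 -> P1=[0,4,1,5,1,0](4) P2=[0,6,4,1,1,6](6)
Move 7: P2 pit4 -> P1=[0,4,1,5,1,0](4) P2=[0,6,4,1,0,7](6)
Move 8: P1 pit4 -> P1=[0,4,1,5,0,1](4) P2=[0,6,4,1,0,7](6)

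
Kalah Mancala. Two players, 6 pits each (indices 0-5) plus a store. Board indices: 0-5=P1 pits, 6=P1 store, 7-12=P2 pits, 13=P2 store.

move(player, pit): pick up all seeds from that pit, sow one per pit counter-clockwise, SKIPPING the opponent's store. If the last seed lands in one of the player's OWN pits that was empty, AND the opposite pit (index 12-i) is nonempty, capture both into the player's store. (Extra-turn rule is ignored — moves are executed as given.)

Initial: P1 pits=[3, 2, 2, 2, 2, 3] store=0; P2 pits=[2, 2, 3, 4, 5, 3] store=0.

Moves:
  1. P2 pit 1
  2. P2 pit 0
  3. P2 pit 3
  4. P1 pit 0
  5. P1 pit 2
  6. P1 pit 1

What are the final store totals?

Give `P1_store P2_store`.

Move 1: P2 pit1 -> P1=[3,2,2,2,2,3](0) P2=[2,0,4,5,5,3](0)
Move 2: P2 pit0 -> P1=[3,2,2,2,2,3](0) P2=[0,1,5,5,5,3](0)
Move 3: P2 pit3 -> P1=[4,3,2,2,2,3](0) P2=[0,1,5,0,6,4](1)
Move 4: P1 pit0 -> P1=[0,4,3,3,3,3](0) P2=[0,1,5,0,6,4](1)
Move 5: P1 pit2 -> P1=[0,4,0,4,4,4](0) P2=[0,1,5,0,6,4](1)
Move 6: P1 pit1 -> P1=[0,0,1,5,5,5](0) P2=[0,1,5,0,6,4](1)

Answer: 0 1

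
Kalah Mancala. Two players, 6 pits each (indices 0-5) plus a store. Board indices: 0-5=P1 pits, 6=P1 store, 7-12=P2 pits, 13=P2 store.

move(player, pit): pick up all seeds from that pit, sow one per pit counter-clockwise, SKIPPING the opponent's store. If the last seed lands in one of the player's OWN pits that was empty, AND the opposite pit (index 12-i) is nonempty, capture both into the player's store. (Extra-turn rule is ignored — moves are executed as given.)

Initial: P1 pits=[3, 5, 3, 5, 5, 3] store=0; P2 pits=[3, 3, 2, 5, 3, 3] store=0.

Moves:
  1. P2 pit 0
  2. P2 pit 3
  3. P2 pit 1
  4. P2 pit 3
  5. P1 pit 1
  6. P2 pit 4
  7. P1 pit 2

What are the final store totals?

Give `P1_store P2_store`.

Answer: 2 2

Derivation:
Move 1: P2 pit0 -> P1=[3,5,3,5,5,3](0) P2=[0,4,3,6,3,3](0)
Move 2: P2 pit3 -> P1=[4,6,4,5,5,3](0) P2=[0,4,3,0,4,4](1)
Move 3: P2 pit1 -> P1=[4,6,4,5,5,3](0) P2=[0,0,4,1,5,5](1)
Move 4: P2 pit3 -> P1=[4,6,4,5,5,3](0) P2=[0,0,4,0,6,5](1)
Move 5: P1 pit1 -> P1=[4,0,5,6,6,4](1) P2=[1,0,4,0,6,5](1)
Move 6: P2 pit4 -> P1=[5,1,6,7,6,4](1) P2=[1,0,4,0,0,6](2)
Move 7: P1 pit2 -> P1=[5,1,0,8,7,5](2) P2=[2,1,4,0,0,6](2)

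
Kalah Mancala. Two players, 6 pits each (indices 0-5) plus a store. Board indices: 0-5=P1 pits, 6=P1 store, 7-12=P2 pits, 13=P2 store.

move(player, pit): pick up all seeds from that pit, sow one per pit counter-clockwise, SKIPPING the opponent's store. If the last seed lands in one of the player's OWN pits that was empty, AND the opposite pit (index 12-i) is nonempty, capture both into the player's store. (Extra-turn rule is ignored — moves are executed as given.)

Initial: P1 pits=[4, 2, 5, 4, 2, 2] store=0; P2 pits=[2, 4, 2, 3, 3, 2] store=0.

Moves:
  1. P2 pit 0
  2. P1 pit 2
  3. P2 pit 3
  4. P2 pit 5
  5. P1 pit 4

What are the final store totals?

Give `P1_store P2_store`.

Answer: 2 2

Derivation:
Move 1: P2 pit0 -> P1=[4,2,5,4,2,2](0) P2=[0,5,3,3,3,2](0)
Move 2: P1 pit2 -> P1=[4,2,0,5,3,3](1) P2=[1,5,3,3,3,2](0)
Move 3: P2 pit3 -> P1=[4,2,0,5,3,3](1) P2=[1,5,3,0,4,3](1)
Move 4: P2 pit5 -> P1=[5,3,0,5,3,3](1) P2=[1,5,3,0,4,0](2)
Move 5: P1 pit4 -> P1=[5,3,0,5,0,4](2) P2=[2,5,3,0,4,0](2)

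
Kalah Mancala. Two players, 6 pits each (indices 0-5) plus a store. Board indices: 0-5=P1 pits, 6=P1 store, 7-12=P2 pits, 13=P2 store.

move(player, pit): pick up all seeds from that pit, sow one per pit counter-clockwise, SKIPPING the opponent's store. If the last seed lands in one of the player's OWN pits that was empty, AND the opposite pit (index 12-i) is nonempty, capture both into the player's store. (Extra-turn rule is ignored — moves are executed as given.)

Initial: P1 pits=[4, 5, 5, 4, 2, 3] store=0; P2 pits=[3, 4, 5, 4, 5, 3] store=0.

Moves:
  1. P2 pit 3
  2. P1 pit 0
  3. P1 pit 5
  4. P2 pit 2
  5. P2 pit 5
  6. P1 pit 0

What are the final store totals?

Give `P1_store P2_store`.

Move 1: P2 pit3 -> P1=[5,5,5,4,2,3](0) P2=[3,4,5,0,6,4](1)
Move 2: P1 pit0 -> P1=[0,6,6,5,3,4](0) P2=[3,4,5,0,6,4](1)
Move 3: P1 pit5 -> P1=[0,6,6,5,3,0](1) P2=[4,5,6,0,6,4](1)
Move 4: P2 pit2 -> P1=[1,7,6,5,3,0](1) P2=[4,5,0,1,7,5](2)
Move 5: P2 pit5 -> P1=[2,8,7,6,3,0](1) P2=[4,5,0,1,7,0](3)
Move 6: P1 pit0 -> P1=[0,9,8,6,3,0](1) P2=[4,5,0,1,7,0](3)

Answer: 1 3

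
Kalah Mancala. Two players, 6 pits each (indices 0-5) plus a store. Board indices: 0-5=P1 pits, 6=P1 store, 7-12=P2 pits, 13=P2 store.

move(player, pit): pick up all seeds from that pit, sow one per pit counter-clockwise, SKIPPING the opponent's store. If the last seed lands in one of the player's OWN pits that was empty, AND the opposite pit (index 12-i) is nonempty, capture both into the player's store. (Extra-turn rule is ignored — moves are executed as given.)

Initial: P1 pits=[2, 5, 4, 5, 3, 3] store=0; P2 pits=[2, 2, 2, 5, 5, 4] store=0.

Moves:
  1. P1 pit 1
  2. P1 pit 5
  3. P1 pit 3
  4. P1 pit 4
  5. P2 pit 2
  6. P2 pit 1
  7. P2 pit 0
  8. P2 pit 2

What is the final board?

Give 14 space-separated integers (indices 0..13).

Answer: 3 0 5 0 0 2 4 0 1 0 9 9 7 2

Derivation:
Move 1: P1 pit1 -> P1=[2,0,5,6,4,4](1) P2=[2,2,2,5,5,4](0)
Move 2: P1 pit5 -> P1=[2,0,5,6,4,0](2) P2=[3,3,3,5,5,4](0)
Move 3: P1 pit3 -> P1=[2,0,5,0,5,1](3) P2=[4,4,4,5,5,4](0)
Move 4: P1 pit4 -> P1=[2,0,5,0,0,2](4) P2=[5,5,5,5,5,4](0)
Move 5: P2 pit2 -> P1=[3,0,5,0,0,2](4) P2=[5,5,0,6,6,5](1)
Move 6: P2 pit1 -> P1=[3,0,5,0,0,2](4) P2=[5,0,1,7,7,6](2)
Move 7: P2 pit0 -> P1=[3,0,5,0,0,2](4) P2=[0,1,2,8,8,7](2)
Move 8: P2 pit2 -> P1=[3,0,5,0,0,2](4) P2=[0,1,0,9,9,7](2)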